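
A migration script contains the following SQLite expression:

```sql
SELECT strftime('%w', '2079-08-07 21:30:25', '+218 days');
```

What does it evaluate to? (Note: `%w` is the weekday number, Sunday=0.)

2

First apply '+218 days': 2079-08-07 21:30:25 → 2080-03-12 21:30:25.
2080-03-12 is a Tuesday; with Sunday=0 that is 2.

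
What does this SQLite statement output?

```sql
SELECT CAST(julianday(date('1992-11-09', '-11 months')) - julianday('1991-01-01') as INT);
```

342

Adding -11 months to 1992-11-09 gives 1991-12-09.
30 days remain in January 1991 after the 1st (31 − 1).
Full months from February 1991 through November 1991 contribute their day counts.
Then 9 days into December 1991.
Total: 30 + 28 + 31 + 30 + 31 + 30 + 31 + 31 + 30 + 31 + 30 + 9 = 342.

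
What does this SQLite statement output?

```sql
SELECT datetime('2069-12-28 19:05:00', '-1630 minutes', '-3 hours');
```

1630 minutes = 27h 10m; -1630 minutes from 2069-12-28 19:05:00 is 2069-12-27 15:55:00 (crosses midnight).
-3 hours from 2069-12-27 15:55:00 is 2069-12-27 12:55:00.

2069-12-27 12:55:00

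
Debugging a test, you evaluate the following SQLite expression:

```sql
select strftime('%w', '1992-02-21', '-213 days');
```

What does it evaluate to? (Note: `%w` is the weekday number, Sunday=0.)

First apply '-213 days': 1992-02-21 → 1991-07-23.
1991-07-23 is a Tuesday; with Sunday=0 that is 2.

2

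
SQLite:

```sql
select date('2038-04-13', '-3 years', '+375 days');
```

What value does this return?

Adding -3 years to 2038-04-13 gives 2035-04-13.
Applying '+375 days' to 2035-04-13: counting 375 days forward gives 2036-04-22.

2036-04-22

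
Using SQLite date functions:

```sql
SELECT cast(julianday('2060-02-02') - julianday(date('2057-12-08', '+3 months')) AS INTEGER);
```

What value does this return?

Adding +3 months to 2057-12-08 gives 2058-03-08.
23 days remain in March 2058 after the 8th (31 − 8).
Full months from April 2058 through January 2060 contribute their day counts.
Then 2 days into February 2060.
Total: 23 + 30 + 31 + 30 + 31 + 31 + 30 + 31 + 30 + 31 + 31 + 28 + 31 + 30 + 31 + 30 + 31 + 31 + 30 + 31 + 30 + 31 + 31 + 2 = 696.

696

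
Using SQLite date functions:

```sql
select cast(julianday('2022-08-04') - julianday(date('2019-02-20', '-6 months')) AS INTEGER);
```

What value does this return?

Adding -6 months to 2019-02-20 gives 2018-08-20.
11 days remain in August 2018 after the 20th (31 − 20).
Full months from September 2018 through July 2022 contribute their day counts.
Then 4 days into August 2022.
Total: 11 + 30 + 31 + 30 + 31 + 31 + 28 + 31 + 30 + 31 + 30 + 31 + 31 + 30 + 31 + 30 + 31 + 31 + 29 + 31 + 30 + 31 + 30 + 31 + 31 + 30 + 31 + 30 + 31 + 31 + 28 + 31 + 30 + 31 + 30 + 31 + 31 + 30 + 31 + 30 + 31 + 31 + 28 + 31 + 30 + 31 + 30 + 31 + 4 = 1445.

1445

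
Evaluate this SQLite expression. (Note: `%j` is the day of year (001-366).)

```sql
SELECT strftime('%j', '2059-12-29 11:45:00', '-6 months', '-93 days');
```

087

First apply '-6 months', '-93 days': 2059-12-29 11:45:00 → 2059-03-28 11:45:00.
Day-of-year for 2059-03-28: days since 2059-01-01 inclusive = 87, zero-padded to 087.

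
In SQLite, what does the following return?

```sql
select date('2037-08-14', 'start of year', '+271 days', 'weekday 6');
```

`start of year` rewinds 2037-08-14 to 2037-01-01.
Applying '+271 days' to 2037-01-01: counting 271 days forward gives 2037-09-29.
`weekday 6` advances to the next Saturday; 2037-09-29 is a Tuesday, so it moves forward to 2037-10-03.

2037-10-03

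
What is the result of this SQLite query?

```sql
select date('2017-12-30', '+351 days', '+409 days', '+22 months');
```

2021-11-29

Applying '+351 days' to 2017-12-30: counting 351 days forward gives 2018-12-16.
Applying '+409 days' to 2018-12-16: counting 409 days forward gives 2020-01-29.
Adding +22 months to 2020-01-29 gives 2021-11-29.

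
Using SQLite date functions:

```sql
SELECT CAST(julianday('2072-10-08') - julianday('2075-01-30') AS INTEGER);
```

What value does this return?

23 days remain in October 2072 after the 8th (31 − 8).
Full months from November 2072 through December 2074 contribute their day counts.
Then 30 days into January 2075.
Total: 23 + 30 + 31 + 31 + 28 + 31 + 30 + 31 + 30 + 31 + 31 + 30 + 31 + 30 + 31 + 31 + 28 + 31 + 30 + 31 + 30 + 31 + 31 + 30 + 31 + 30 + 31 + 30 = 844.
The subtraction is earlier − later, so the result is −844 → -844.

-844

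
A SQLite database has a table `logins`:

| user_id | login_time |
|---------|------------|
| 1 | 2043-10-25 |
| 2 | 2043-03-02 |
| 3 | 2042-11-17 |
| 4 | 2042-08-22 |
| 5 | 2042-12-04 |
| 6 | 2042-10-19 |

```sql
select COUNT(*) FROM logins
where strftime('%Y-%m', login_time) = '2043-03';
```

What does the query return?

1

Rows with year-month 2043-03: 2043-03-02 → 1.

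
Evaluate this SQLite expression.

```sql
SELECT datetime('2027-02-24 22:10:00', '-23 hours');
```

-23 hours from 2027-02-24 22:10:00 is 2027-02-23 23:10:00 (crosses midnight).

2027-02-23 23:10:00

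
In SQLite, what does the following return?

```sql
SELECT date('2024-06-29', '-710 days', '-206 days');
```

2021-12-26

Applying '-710 days' to 2024-06-29: counting 710 days back gives 2022-07-20.
Applying '-206 days' to 2022-07-20: counting 206 days back gives 2021-12-26.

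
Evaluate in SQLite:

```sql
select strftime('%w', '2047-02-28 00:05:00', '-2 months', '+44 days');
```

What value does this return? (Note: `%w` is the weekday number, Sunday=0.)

0

First apply '-2 months', '+44 days': 2047-02-28 00:05:00 → 2047-02-10 00:05:00.
2047-02-10 is a Sunday; with Sunday=0 that is 0.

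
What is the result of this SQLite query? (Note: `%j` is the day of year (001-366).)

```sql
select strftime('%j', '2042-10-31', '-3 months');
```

212

First apply '-3 months': 2042-10-31 → 2042-07-31.
Day-of-year for 2042-07-31: days since 2042-01-01 inclusive = 212, zero-padded to 212.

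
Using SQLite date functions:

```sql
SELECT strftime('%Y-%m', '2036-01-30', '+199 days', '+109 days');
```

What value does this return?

First apply '+199 days', '+109 days': 2036-01-30 → 2036-12-03.
`%Y-%m` extracts the year-month: 2036-12.

2036-12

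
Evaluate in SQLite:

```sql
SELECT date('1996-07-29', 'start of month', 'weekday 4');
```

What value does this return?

1996-07-04

`start of month` rewinds 1996-07-29 to 1996-07-01.
`weekday 4` advances to the next Thursday; 1996-07-01 is a Monday, so it moves forward to 1996-07-04.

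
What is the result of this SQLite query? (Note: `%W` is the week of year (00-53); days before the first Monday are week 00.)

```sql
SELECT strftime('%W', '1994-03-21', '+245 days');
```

First apply '+245 days': 1994-03-21 → 1994-11-21.
1994-11-21 is a Monday. SQLite's %W counts Mondays since the year started; the result is 47.

47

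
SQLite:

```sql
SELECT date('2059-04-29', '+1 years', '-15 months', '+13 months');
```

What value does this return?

2060-02-29

Adding +1 year to 2059-04-29 gives 2060-04-29.
Adding -15 months to 2060-04-29 gives 2059-01-29.
Adding +13 months to 2059-01-29 gives 2060-02-29.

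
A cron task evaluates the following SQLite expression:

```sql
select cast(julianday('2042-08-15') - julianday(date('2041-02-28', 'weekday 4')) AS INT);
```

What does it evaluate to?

`weekday 4` advances to the next Thursday; 2041-02-28 is already a Thursday, so it stays at 2041-02-28.
0 days remain in February 2041 after the 28th (28 − 28).
Full months from March 2041 through July 2042 contribute their day counts.
Then 15 days into August 2042.
Total: 0 + 31 + 30 + 31 + 30 + 31 + 31 + 30 + 31 + 30 + 31 + 31 + 28 + 31 + 30 + 31 + 30 + 31 + 15 = 533.

533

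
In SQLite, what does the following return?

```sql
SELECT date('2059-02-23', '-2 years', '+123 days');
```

Adding -2 years to 2059-02-23 gives 2057-02-23.
Applying '+123 days' to 2057-02-23: counting 123 days forward gives 2057-06-26.

2057-06-26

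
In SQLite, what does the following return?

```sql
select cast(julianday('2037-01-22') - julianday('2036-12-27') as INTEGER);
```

4 days remain in December 2036 after the 27th (31 − 27).
Then 22 days into January 2037.
Total: 4 + 22 = 26.

26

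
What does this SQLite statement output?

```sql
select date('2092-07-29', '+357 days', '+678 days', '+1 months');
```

2095-06-30

Applying '+357 days' to 2092-07-29: counting 357 days forward gives 2093-07-21.
Applying '+678 days' to 2093-07-21: counting 678 days forward gives 2095-05-30.
Adding +1 month to 2095-05-30 gives 2095-06-30.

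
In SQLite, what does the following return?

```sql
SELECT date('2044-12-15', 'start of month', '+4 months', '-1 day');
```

2045-03-31

`start of month` rewinds 2044-12-15 to 2044-12-01.
Adding +4 months to 2044-12-01 gives 2045-04-01.
Going back 1 day from 2045-04-01 reaches 2045-03-31 (last day of March, 31 days).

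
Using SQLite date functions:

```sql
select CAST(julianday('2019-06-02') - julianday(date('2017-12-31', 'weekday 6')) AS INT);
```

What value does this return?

512

`weekday 6` advances to the next Saturday; 2017-12-31 is a Sunday, so it moves forward to 2018-01-06.
25 days remain in January 2018 after the 6th (31 − 6).
Full months from February 2018 through May 2019 contribute their day counts.
Then 2 days into June 2019.
Total: 25 + 28 + 31 + 30 + 31 + 30 + 31 + 31 + 30 + 31 + 30 + 31 + 31 + 28 + 31 + 30 + 31 + 2 = 512.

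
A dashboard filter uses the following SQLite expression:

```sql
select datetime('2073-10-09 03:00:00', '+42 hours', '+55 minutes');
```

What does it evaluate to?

+42 hours from 2073-10-09 03:00:00 is 2073-10-10 21:00:00 (crosses midnight).
+55 minutes from 2073-10-10 21:00:00 is 2073-10-10 21:55:00.

2073-10-10 21:55:00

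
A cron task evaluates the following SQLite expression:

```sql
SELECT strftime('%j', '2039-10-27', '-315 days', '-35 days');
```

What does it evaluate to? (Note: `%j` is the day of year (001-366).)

315

First apply '-315 days', '-35 days': 2039-10-27 → 2038-11-11.
Day-of-year for 2038-11-11: days since 2038-01-01 inclusive = 315, zero-padded to 315.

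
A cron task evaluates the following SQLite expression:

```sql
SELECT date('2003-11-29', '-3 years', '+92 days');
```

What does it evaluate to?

2001-03-01

Adding -3 years to 2003-11-29 gives 2000-11-29.
Applying '+92 days' to 2000-11-29: counting 92 days forward gives 2001-03-01.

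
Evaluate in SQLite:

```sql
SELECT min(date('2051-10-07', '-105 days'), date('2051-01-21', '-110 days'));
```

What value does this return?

date('2051-10-07', '-105 days') → 2051-06-24.
date('2051-01-21', '-110 days') → 2050-10-03.
Earlier of the two is 2050-10-03.

2050-10-03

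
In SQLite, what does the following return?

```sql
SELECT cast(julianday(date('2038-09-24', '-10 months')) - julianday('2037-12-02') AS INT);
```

-8

Adding -10 months to 2038-09-24 gives 2037-11-24.
6 days remain in November 2037 after the 24th (30 − 24).
Then 2 days into December 2037.
Total: 6 + 2 = 8.
The subtraction is earlier − later, so the result is −8 → -8.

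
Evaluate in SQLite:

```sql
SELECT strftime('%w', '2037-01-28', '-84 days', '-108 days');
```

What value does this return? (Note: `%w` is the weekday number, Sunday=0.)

First apply '-84 days', '-108 days': 2037-01-28 → 2036-07-20.
2036-07-20 is a Sunday; with Sunday=0 that is 0.

0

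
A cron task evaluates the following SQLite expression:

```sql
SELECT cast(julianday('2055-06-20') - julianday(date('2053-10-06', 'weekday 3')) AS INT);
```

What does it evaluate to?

620

`weekday 3` advances to the next Wednesday; 2053-10-06 is a Monday, so it moves forward to 2053-10-08.
23 days remain in October 2053 after the 8th (31 − 8).
Full months from November 2053 through May 2055 contribute their day counts.
Then 20 days into June 2055.
Total: 23 + 30 + 31 + 31 + 28 + 31 + 30 + 31 + 30 + 31 + 31 + 30 + 31 + 30 + 31 + 31 + 28 + 31 + 30 + 31 + 20 = 620.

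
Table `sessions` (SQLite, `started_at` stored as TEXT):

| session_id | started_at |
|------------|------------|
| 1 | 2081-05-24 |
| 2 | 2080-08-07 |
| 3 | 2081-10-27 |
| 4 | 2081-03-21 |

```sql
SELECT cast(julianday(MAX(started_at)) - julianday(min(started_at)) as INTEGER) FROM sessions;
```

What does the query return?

446

MIN = 2080-08-07, MAX = 2081-10-27.
24 days remain in August 2080 after the 7th (31 − 7).
Full months from September 2080 through September 2081 contribute their day counts.
Then 27 days into October 2081.
Total: 24 + 30 + 31 + 30 + 31 + 31 + 28 + 31 + 30 + 31 + 30 + 31 + 31 + 30 + 27 = 446.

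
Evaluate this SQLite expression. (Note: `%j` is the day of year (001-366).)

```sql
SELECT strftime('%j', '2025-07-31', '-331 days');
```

First apply '-331 days': 2025-07-31 → 2024-09-03.
Day-of-year for 2024-09-03: days since 2024-01-01 inclusive = 247, zero-padded to 247.

247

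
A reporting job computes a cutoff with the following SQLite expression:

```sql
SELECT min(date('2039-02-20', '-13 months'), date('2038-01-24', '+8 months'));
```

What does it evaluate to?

2038-01-20

date('2039-02-20', '-13 months') → 2038-01-20.
date('2038-01-24', '+8 months') → 2038-09-24.
Earlier of the two is 2038-01-20.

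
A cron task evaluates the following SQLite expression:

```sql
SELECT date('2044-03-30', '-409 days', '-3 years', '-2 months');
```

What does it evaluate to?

Applying '-409 days' to 2044-03-30: counting 409 days back gives 2043-02-15.
Adding -3 years to 2043-02-15 gives 2040-02-15.
Adding -2 months to 2040-02-15 gives 2039-12-15.

2039-12-15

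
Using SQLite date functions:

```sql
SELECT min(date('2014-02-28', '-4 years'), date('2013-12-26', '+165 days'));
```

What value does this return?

date('2014-02-28', '-4 years') → 2010-02-28.
date('2013-12-26', '+165 days') → 2014-06-09.
Earlier of the two is 2010-02-28.

2010-02-28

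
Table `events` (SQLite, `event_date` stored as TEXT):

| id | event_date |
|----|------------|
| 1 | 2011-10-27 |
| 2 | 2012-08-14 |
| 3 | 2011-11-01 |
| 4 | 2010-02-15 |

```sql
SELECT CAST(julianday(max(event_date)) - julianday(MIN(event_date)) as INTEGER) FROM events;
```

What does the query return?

911

MIN = 2010-02-15, MAX = 2012-08-14.
13 days remain in February 2010 after the 15th (28 − 15).
Full months from March 2010 through July 2012 contribute their day counts.
Then 14 days into August 2012.
Total: 13 + 31 + 30 + 31 + 30 + 31 + 31 + 30 + 31 + 30 + 31 + 31 + 28 + 31 + 30 + 31 + 30 + 31 + 31 + 30 + 31 + 30 + 31 + 31 + 29 + 31 + 30 + 31 + 30 + 31 + 14 = 911.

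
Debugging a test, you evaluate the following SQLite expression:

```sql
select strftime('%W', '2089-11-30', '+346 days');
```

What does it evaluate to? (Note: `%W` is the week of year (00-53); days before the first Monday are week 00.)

First apply '+346 days': 2089-11-30 → 2090-11-11.
2090-11-11 is a Saturday. SQLite's %W counts Mondays since the year started; the result is 45.

45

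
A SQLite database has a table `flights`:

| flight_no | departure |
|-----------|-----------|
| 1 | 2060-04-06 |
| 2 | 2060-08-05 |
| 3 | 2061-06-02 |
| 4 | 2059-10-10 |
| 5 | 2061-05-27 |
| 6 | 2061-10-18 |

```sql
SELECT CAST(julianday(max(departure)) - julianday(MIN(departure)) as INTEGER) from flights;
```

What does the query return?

739

MIN = 2059-10-10, MAX = 2061-10-18.
21 days remain in October 2059 after the 10th (31 − 10).
Full months from November 2059 through September 2061 contribute their day counts.
Then 18 days into October 2061.
Total: 21 + 30 + 31 + 31 + 29 + 31 + 30 + 31 + 30 + 31 + 31 + 30 + 31 + 30 + 31 + 31 + 28 + 31 + 30 + 31 + 30 + 31 + 31 + 30 + 18 = 739.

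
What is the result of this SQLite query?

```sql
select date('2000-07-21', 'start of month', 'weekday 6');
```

`start of month` rewinds 2000-07-21 to 2000-07-01.
`weekday 6` advances to the next Saturday; 2000-07-01 is already a Saturday, so it stays at 2000-07-01.

2000-07-01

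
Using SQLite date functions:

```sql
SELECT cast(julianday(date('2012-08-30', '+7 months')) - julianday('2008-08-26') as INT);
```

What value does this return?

1677

Adding +7 months to 2012-08-30 gives 2013-03-30.
5 days remain in August 2008 after the 26th (31 − 26).
Full months from September 2008 through February 2013 contribute their day counts.
Then 30 days into March 2013.
Total: 5 + 30 + 31 + 30 + 31 + 31 + 28 + 31 + 30 + 31 + 30 + 31 + 31 + 30 + 31 + 30 + 31 + 31 + 28 + 31 + 30 + 31 + 30 + 31 + 31 + 30 + 31 + 30 + 31 + 31 + 28 + 31 + 30 + 31 + 30 + 31 + 31 + 30 + 31 + 30 + 31 + 31 + 29 + 31 + 30 + 31 + 30 + 31 + 31 + 30 + 31 + 30 + 31 + 31 + 28 + 30 = 1677.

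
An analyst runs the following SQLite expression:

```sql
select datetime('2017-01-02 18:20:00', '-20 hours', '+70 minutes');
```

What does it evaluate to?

-20 hours from 2017-01-02 18:20:00 is 2017-01-01 22:20:00 (crosses midnight).
70 minutes = 1h 10m; +70 minutes from 2017-01-01 22:20:00 is 2017-01-01 23:30:00.

2017-01-01 23:30:00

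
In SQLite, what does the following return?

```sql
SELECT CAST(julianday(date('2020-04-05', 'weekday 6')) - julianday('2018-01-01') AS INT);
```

`weekday 6` advances to the next Saturday; 2020-04-05 is a Sunday, so it moves forward to 2020-04-11.
30 days remain in January 2018 after the 1st (31 − 1).
Full months from February 2018 through March 2020 contribute their day counts.
Then 11 days into April 2020.
Total: 30 + 28 + 31 + 30 + 31 + 30 + 31 + 31 + 30 + 31 + 30 + 31 + 31 + 28 + 31 + 30 + 31 + 30 + 31 + 31 + 30 + 31 + 30 + 31 + 31 + 29 + 31 + 11 = 831.

831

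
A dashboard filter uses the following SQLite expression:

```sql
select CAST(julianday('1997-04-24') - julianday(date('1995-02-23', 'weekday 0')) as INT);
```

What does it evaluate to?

`weekday 0` advances to the next Sunday; 1995-02-23 is a Thursday, so it moves forward to 1995-02-26.
2 days remain in February 1995 after the 26th (28 − 26).
Full months from March 1995 through March 1997 contribute their day counts.
Then 24 days into April 1997.
Total: 2 + 31 + 30 + 31 + 30 + 31 + 31 + 30 + 31 + 30 + 31 + 31 + 29 + 31 + 30 + 31 + 30 + 31 + 31 + 30 + 31 + 30 + 31 + 31 + 28 + 31 + 24 = 788.

788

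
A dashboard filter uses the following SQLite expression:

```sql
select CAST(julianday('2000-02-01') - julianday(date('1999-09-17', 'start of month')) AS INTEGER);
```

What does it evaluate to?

153

`start of month` rewinds 1999-09-17 to 1999-09-01.
29 days remain in September 1999 after the 1st (30 − 1).
October 1999: 31 days.
November 1999: 30 days.
December 1999: 31 days.
January 2000: 31 days.
Then 1 day into February 2000.
Total: 29 + 31 + 30 + 31 + 31 + 1 = 153.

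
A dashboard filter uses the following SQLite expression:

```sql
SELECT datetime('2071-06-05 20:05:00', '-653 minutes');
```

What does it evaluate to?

653 minutes = 10h 53m; -653 minutes from 2071-06-05 20:05:00 is 2071-06-05 09:12:00.

2071-06-05 09:12:00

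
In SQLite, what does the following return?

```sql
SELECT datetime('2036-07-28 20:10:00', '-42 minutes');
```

2036-07-28 19:28:00

-42 minutes from 2036-07-28 20:10:00 is 2036-07-28 19:28:00.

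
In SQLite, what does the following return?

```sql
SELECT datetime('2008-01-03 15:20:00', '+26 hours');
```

+26 hours from 2008-01-03 15:20:00 is 2008-01-04 17:20:00 (crosses midnight).

2008-01-04 17:20:00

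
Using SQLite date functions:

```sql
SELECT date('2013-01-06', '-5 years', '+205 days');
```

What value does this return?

Adding -5 years to 2013-01-06 gives 2008-01-06.
Applying '+205 days' to 2008-01-06: counting 205 days forward gives 2008-07-29.

2008-07-29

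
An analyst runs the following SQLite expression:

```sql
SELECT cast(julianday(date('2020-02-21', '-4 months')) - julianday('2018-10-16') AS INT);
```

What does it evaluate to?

370

Adding -4 months to 2020-02-21 gives 2019-10-21.
15 days remain in October 2018 after the 16th (31 − 16).
Full months from November 2018 through September 2019 contribute their day counts.
Then 21 days into October 2019.
Total: 15 + 30 + 31 + 31 + 28 + 31 + 30 + 31 + 30 + 31 + 31 + 30 + 21 = 370.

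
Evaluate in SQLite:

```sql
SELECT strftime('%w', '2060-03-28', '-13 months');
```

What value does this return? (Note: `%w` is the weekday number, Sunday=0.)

5

First apply '-13 months': 2060-03-28 → 2059-02-28.
2059-02-28 is a Friday; with Sunday=0 that is 5.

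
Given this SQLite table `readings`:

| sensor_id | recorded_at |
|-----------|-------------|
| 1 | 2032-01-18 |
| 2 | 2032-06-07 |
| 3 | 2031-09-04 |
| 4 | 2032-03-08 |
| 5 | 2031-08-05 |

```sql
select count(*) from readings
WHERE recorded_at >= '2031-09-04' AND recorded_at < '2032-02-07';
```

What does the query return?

Rows in [2031-09-04, 2032-02-07): 2032-01-18, 2031-09-04 → 2 rows.

2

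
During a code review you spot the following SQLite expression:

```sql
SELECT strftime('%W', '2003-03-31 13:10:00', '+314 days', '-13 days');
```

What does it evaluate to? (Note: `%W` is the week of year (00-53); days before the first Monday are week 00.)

04

First apply '+314 days', '-13 days': 2003-03-31 13:10:00 → 2004-01-26 13:10:00.
2004-01-26 is a Monday. SQLite's %W counts Mondays since the year started; the result is 04.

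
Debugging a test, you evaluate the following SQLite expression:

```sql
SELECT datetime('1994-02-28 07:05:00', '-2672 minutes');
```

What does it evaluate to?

1994-02-26 10:33:00

2672 minutes = 44h 32m; -2672 minutes from 1994-02-28 07:05:00 is 1994-02-26 10:33:00 (crosses midnight).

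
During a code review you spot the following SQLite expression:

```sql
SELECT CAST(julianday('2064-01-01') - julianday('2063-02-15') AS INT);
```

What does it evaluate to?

320

13 days remain in February 2063 after the 15th (28 − 15).
Full months from March 2063 through December 2063 contribute their day counts.
Then 1 day into January 2064.
Total: 13 + 31 + 30 + 31 + 30 + 31 + 31 + 30 + 31 + 30 + 31 + 1 = 320.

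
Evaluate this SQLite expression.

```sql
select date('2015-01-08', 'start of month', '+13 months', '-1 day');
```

`start of month` rewinds 2015-01-08 to 2015-01-01.
Adding +13 months to 2015-01-01 gives 2016-02-01.
Going back 1 day from 2016-02-01 reaches 2016-01-31 (last day of January, 31 days).

2016-01-31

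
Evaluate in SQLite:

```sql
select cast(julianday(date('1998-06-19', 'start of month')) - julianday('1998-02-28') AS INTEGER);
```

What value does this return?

93

`start of month` rewinds 1998-06-19 to 1998-06-01.
0 days remain in February 1998 after the 28th (28 − 28).
March 1998: 31 days.
April 1998: 30 days.
May 1998: 31 days.
Then 1 day into June 1998.
Total: 0 + 31 + 30 + 31 + 1 = 93.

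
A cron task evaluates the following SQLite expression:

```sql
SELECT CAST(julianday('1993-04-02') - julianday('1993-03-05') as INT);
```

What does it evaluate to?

26 days remain in March 1993 after the 5th (31 − 5).
Then 2 days into April 1993.
Total: 26 + 2 = 28.

28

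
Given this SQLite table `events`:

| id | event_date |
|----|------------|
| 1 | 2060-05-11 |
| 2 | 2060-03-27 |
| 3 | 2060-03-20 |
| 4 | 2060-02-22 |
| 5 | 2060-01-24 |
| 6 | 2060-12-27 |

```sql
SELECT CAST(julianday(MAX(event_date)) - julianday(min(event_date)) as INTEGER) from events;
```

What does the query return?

MIN = 2060-01-24, MAX = 2060-12-27.
7 days remain in January 2060 after the 24th (31 − 24).
Full months from February 2060 through November 2060 contribute their day counts.
Then 27 days into December 2060.
Total: 7 + 29 + 31 + 30 + 31 + 30 + 31 + 31 + 30 + 31 + 30 + 27 = 338.

338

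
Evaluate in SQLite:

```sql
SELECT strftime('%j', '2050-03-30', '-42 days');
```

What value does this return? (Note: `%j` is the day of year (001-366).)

First apply '-42 days': 2050-03-30 → 2050-02-16.
Day-of-year for 2050-02-16: days since 2050-01-01 inclusive = 47, zero-padded to 047.

047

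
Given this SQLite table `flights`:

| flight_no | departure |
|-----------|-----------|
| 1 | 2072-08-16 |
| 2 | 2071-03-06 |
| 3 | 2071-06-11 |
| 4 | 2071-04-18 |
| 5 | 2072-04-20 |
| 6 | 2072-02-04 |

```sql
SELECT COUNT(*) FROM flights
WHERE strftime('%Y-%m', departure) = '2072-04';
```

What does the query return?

Rows with year-month 2072-04: 2072-04-20 → 1.

1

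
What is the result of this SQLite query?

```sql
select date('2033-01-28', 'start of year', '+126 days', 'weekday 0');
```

2033-05-08

`start of year` rewinds 2033-01-28 to 2033-01-01.
Applying '+126 days' to 2033-01-01: counting 126 days forward gives 2033-05-07.
`weekday 0` advances to the next Sunday; 2033-05-07 is a Saturday, so it moves forward to 2033-05-08.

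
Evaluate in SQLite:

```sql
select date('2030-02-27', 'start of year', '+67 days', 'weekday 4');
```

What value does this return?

2030-03-14

`start of year` rewinds 2030-02-27 to 2030-01-01.
Applying '+67 days' to 2030-01-01: counting 67 days forward gives 2030-03-09.
`weekday 4` advances to the next Thursday; 2030-03-09 is a Saturday, so it moves forward to 2030-03-14.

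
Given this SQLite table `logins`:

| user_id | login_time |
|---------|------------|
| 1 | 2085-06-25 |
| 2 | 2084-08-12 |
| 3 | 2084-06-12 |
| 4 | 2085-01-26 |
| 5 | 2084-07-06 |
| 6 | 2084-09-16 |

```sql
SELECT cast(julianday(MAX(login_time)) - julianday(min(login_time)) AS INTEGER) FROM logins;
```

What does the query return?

MIN = 2084-06-12, MAX = 2085-06-25.
18 days remain in June 2084 after the 12th (30 − 12).
Full months from July 2084 through May 2085 contribute their day counts.
Then 25 days into June 2085.
Total: 18 + 31 + 31 + 30 + 31 + 30 + 31 + 31 + 28 + 31 + 30 + 31 + 25 = 378.

378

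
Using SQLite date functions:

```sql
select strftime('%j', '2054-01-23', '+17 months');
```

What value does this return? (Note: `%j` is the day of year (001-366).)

First apply '+17 months': 2054-01-23 → 2055-06-23.
Day-of-year for 2055-06-23: days since 2055-01-01 inclusive = 174, zero-padded to 174.

174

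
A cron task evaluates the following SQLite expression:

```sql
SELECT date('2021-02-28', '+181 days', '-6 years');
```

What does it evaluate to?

2015-08-28

Applying '+181 days' to 2021-02-28: counting 181 days forward gives 2021-08-28.
Adding -6 years to 2021-08-28 gives 2015-08-28.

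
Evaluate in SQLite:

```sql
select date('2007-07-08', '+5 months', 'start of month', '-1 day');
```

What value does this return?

Adding +5 months to 2007-07-08 gives 2007-12-08.
`start of month` rewinds 2007-12-08 to 2007-12-01.
Going back 1 day from 2007-12-01 reaches 2007-11-30 (last day of November, 30 days).

2007-11-30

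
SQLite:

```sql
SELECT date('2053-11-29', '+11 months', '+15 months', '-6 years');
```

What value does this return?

2050-01-29

Adding +11 months to 2053-11-29 gives 2054-10-29.
Adding +15 months to 2054-10-29 gives 2056-01-29.
Adding -6 years to 2056-01-29 gives 2050-01-29.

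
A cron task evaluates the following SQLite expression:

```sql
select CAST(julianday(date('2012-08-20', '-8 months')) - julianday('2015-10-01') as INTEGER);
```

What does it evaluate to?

-1381

Adding -8 months to 2012-08-20 gives 2011-12-20.
11 days remain in December 2011 after the 20th (31 − 20).
Full months from January 2012 through September 2015 contribute their day counts.
Then 1 day into October 2015.
Total: 11 + 31 + 29 + 31 + 30 + 31 + 30 + 31 + 31 + 30 + 31 + 30 + 31 + 31 + 28 + 31 + 30 + 31 + 30 + 31 + 31 + 30 + 31 + 30 + 31 + 31 + 28 + 31 + 30 + 31 + 30 + 31 + 31 + 30 + 31 + 30 + 31 + 31 + 28 + 31 + 30 + 31 + 30 + 31 + 31 + 30 + 1 = 1381.
The subtraction is earlier − later, so the result is −1381 → -1381.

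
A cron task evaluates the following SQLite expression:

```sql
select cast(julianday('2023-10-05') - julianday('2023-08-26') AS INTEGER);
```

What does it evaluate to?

5 days remain in August 2023 after the 26th (31 − 26).
September 2023: 30 days.
Then 5 days into October 2023.
Total: 5 + 30 + 5 = 40.

40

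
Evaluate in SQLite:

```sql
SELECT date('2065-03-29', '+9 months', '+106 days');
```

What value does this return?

Adding +9 months to 2065-03-29 gives 2065-12-29.
Applying '+106 days' to 2065-12-29: counting 106 days forward gives 2066-04-14.

2066-04-14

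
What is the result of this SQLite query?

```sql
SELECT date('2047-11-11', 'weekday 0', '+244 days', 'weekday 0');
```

2048-07-19

`weekday 0` advances to the next Sunday; 2047-11-11 is a Monday, so it moves forward to 2047-11-17.
Applying '+244 days' to 2047-11-17: counting 244 days forward gives 2048-07-18.
`weekday 0` advances to the next Sunday; 2048-07-18 is a Saturday, so it moves forward to 2048-07-19.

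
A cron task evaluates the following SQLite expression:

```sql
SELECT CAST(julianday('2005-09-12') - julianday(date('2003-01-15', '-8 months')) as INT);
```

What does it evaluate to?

Adding -8 months to 2003-01-15 gives 2002-05-15.
16 days remain in May 2002 after the 15th (31 − 15).
Full months from June 2002 through August 2005 contribute their day counts.
Then 12 days into September 2005.
Total: 16 + 30 + 31 + 31 + 30 + 31 + 30 + 31 + 31 + 28 + 31 + 30 + 31 + 30 + 31 + 31 + 30 + 31 + 30 + 31 + 31 + 29 + 31 + 30 + 31 + 30 + 31 + 31 + 30 + 31 + 30 + 31 + 31 + 28 + 31 + 30 + 31 + 30 + 31 + 31 + 12 = 1216.

1216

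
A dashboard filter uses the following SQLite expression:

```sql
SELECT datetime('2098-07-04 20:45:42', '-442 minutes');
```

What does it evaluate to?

442 minutes = 7h 22m; -442 minutes from 2098-07-04 20:45:42 is 2098-07-04 13:23:42.

2098-07-04 13:23:42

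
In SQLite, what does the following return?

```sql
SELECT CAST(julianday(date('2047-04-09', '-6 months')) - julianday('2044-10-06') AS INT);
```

733

Adding -6 months to 2047-04-09 gives 2046-10-09.
25 days remain in October 2044 after the 6th (31 − 6).
Full months from November 2044 through September 2046 contribute their day counts.
Then 9 days into October 2046.
Total: 25 + 30 + 31 + 31 + 28 + 31 + 30 + 31 + 30 + 31 + 31 + 30 + 31 + 30 + 31 + 31 + 28 + 31 + 30 + 31 + 30 + 31 + 31 + 30 + 9 = 733.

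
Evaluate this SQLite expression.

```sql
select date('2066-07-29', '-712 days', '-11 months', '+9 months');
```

Applying '-712 days' to 2066-07-29: counting 712 days back gives 2064-08-16.
Adding -11 months to 2064-08-16 gives 2063-09-16.
Adding +9 months to 2063-09-16 gives 2064-06-16.

2064-06-16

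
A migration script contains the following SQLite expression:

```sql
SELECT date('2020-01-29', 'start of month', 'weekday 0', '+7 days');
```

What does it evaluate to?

`start of month` rewinds 2020-01-29 to 2020-01-01.
`weekday 0` advances to the next Sunday; 2020-01-01 is a Wednesday, so it moves forward to 2020-01-05.
Advancing 7 more days within January lands on 2020-01-12.

2020-01-12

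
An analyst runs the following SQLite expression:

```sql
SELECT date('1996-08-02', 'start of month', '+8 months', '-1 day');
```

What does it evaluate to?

1997-03-31

`start of month` rewinds 1996-08-02 to 1996-08-01.
Adding +8 months to 1996-08-01 gives 1997-04-01.
Going back 1 day from 1997-04-01 reaches 1997-03-31 (last day of March, 31 days).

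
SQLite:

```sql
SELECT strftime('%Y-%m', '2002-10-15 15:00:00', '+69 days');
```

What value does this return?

First apply '+69 days': 2002-10-15 15:00:00 → 2002-12-23 15:00:00.
`%Y-%m` extracts the year-month: 2002-12.

2002-12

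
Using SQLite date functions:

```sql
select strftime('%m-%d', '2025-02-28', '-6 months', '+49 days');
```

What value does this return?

10-16

First apply '-6 months', '+49 days': 2025-02-28 → 2024-10-16.
`%m-%d` extracts the month-day: 10-16.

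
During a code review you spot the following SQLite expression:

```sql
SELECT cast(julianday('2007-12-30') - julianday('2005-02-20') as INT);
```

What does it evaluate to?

1043

8 days remain in February 2005 after the 20th (28 − 20).
Full months from March 2005 through November 2007 contribute their day counts.
Then 30 days into December 2007.
Total: 8 + 31 + 30 + 31 + 30 + 31 + 31 + 30 + 31 + 30 + 31 + 31 + 28 + 31 + 30 + 31 + 30 + 31 + 31 + 30 + 31 + 30 + 31 + 31 + 28 + 31 + 30 + 31 + 30 + 31 + 31 + 30 + 31 + 30 + 30 = 1043.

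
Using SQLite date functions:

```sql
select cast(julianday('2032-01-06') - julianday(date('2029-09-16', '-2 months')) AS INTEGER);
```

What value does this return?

904

Adding -2 months to 2029-09-16 gives 2029-07-16.
15 days remain in July 2029 after the 16th (31 − 16).
Full months from August 2029 through December 2031 contribute their day counts.
Then 6 days into January 2032.
Total: 15 + 31 + 30 + 31 + 30 + 31 + 31 + 28 + 31 + 30 + 31 + 30 + 31 + 31 + 30 + 31 + 30 + 31 + 31 + 28 + 31 + 30 + 31 + 30 + 31 + 31 + 30 + 31 + 30 + 31 + 6 = 904.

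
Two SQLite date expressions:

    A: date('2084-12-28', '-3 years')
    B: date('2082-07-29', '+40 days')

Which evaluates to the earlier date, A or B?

A

A = 2081-12-28.
B = 2082-09-07.
A is earlier.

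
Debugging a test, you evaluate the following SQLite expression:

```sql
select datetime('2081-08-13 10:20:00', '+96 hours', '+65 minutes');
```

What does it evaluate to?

+96 hours from 2081-08-13 10:20:00 is 2081-08-17 10:20:00 (crosses midnight).
65 minutes = 1h 5m; +65 minutes from 2081-08-17 10:20:00 is 2081-08-17 11:25:00.

2081-08-17 11:25:00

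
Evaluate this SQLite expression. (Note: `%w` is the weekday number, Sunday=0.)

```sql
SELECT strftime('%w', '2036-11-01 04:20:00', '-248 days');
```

3

First apply '-248 days': 2036-11-01 04:20:00 → 2036-02-27 04:20:00.
2036-02-27 is a Wednesday; with Sunday=0 that is 3.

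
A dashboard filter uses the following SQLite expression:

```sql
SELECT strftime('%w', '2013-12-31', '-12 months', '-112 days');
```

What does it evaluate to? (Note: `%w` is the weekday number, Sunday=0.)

1

First apply '-12 months', '-112 days': 2013-12-31 → 2012-09-10.
2012-09-10 is a Monday; with Sunday=0 that is 1.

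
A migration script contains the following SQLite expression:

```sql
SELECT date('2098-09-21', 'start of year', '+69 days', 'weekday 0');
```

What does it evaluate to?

`start of year` rewinds 2098-09-21 to 2098-01-01.
Applying '+69 days' to 2098-01-01: counting 69 days forward gives 2098-03-11.
`weekday 0` advances to the next Sunday; 2098-03-11 is a Tuesday, so it moves forward to 2098-03-16.

2098-03-16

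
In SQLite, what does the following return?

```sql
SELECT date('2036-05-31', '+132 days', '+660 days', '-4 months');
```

2038-04-01

Applying '+132 days' to 2036-05-31: counting 132 days forward gives 2036-10-10.
Applying '+660 days' to 2036-10-10: counting 660 days forward gives 2038-08-01.
Adding -4 months to 2038-08-01 gives 2038-04-01.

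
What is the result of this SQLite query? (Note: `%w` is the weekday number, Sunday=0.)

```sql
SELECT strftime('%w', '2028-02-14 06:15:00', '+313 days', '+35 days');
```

6

First apply '+313 days', '+35 days': 2028-02-14 06:15:00 → 2029-01-27 06:15:00.
2029-01-27 is a Saturday; with Sunday=0 that is 6.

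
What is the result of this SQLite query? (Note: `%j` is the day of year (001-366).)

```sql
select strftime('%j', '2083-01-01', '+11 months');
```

335

First apply '+11 months': 2083-01-01 → 2083-12-01.
Day-of-year for 2083-12-01: days since 2083-01-01 inclusive = 335, zero-padded to 335.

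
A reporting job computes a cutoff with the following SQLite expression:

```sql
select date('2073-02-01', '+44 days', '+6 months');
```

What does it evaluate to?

2073-09-17

Applying '+44 days' to 2073-02-01: counting 44 days forward gives 2073-03-17.
Adding +6 months to 2073-03-17 gives 2073-09-17.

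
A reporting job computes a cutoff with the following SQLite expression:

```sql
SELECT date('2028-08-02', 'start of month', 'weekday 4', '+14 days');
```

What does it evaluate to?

`start of month` rewinds 2028-08-02 to 2028-08-01.
`weekday 4` advances to the next Thursday; 2028-08-01 is a Tuesday, so it moves forward to 2028-08-03.
Advancing 14 more days within August lands on 2028-08-17.

2028-08-17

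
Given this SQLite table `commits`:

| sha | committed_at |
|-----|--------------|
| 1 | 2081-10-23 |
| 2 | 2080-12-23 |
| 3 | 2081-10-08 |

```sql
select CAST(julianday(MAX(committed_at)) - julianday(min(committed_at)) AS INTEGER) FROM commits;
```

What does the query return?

304

MIN = 2080-12-23, MAX = 2081-10-23.
8 days remain in December 2080 after the 23rd (31 − 23).
Full months from January 2081 through September 2081 contribute their day counts.
Then 23 days into October 2081.
Total: 8 + 31 + 28 + 31 + 30 + 31 + 30 + 31 + 31 + 30 + 23 = 304.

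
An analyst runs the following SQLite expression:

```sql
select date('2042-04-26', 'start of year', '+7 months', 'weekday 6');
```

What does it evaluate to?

2042-08-02

`start of year` rewinds 2042-04-26 to 2042-01-01.
Adding +7 months to 2042-01-01 gives 2042-08-01.
`weekday 6` advances to the next Saturday; 2042-08-01 is a Friday, so it moves forward to 2042-08-02.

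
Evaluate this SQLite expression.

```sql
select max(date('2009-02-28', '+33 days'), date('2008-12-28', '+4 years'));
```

2012-12-28

date('2009-02-28', '+33 days') → 2009-04-02.
date('2008-12-28', '+4 years') → 2012-12-28.
Later of the two is 2012-12-28.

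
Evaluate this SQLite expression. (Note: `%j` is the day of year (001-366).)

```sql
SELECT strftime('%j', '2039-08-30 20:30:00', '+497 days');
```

008

First apply '+497 days': 2039-08-30 20:30:00 → 2041-01-08 20:30:00.
Day-of-year for 2041-01-08: days since 2041-01-01 inclusive = 8, zero-padded to 008.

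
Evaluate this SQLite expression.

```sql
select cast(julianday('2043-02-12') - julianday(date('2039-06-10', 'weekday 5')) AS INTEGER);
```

`weekday 5` advances to the next Friday; 2039-06-10 is already a Friday, so it stays at 2039-06-10.
20 days remain in June 2039 after the 10th (30 − 10).
Full months from July 2039 through January 2043 contribute their day counts.
Then 12 days into February 2043.
Total: 20 + 31 + 31 + 30 + 31 + 30 + 31 + 31 + 29 + 31 + 30 + 31 + 30 + 31 + 31 + 30 + 31 + 30 + 31 + 31 + 28 + 31 + 30 + 31 + 30 + 31 + 31 + 30 + 31 + 30 + 31 + 31 + 28 + 31 + 30 + 31 + 30 + 31 + 31 + 30 + 31 + 30 + 31 + 31 + 12 = 1343.

1343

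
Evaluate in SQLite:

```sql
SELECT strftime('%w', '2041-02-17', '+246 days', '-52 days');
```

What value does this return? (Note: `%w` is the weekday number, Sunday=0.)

5

First apply '+246 days', '-52 days': 2041-02-17 → 2041-08-30.
2041-08-30 is a Friday; with Sunday=0 that is 5.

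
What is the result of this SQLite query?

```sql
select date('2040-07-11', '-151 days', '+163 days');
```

Applying '-151 days' to 2040-07-11: counting 151 days back gives 2040-02-11.
Applying '+163 days' to 2040-02-11: counting 163 days forward gives 2040-07-23.

2040-07-23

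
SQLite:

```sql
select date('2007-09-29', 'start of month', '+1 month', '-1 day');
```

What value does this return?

`start of month` rewinds 2007-09-29 to 2007-09-01.
Adding +1 month to 2007-09-01 gives 2007-10-01.
Going back 1 day from 2007-10-01 reaches 2007-09-30 (last day of September, 30 days).

2007-09-30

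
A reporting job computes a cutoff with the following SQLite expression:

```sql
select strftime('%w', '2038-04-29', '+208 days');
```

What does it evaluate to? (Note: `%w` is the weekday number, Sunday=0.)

2

First apply '+208 days': 2038-04-29 → 2038-11-23.
2038-11-23 is a Tuesday; with Sunday=0 that is 2.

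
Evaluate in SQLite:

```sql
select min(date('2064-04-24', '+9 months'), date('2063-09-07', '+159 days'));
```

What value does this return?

date('2064-04-24', '+9 months') → 2065-01-24.
date('2063-09-07', '+159 days') → 2064-02-13.
Earlier of the two is 2064-02-13.

2064-02-13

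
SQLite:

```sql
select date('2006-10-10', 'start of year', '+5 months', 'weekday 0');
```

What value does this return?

`start of year` rewinds 2006-10-10 to 2006-01-01.
Adding +5 months to 2006-01-01 gives 2006-06-01.
`weekday 0` advances to the next Sunday; 2006-06-01 is a Thursday, so it moves forward to 2006-06-04.

2006-06-04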